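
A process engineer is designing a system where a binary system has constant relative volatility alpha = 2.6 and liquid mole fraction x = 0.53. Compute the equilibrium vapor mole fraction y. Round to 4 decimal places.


y = alpha*x / (1 + (alpha-1)*x)
y = 2.6*0.53 / (1 + (2.6-1)*0.53)
y = 1.378 / (1 + 0.848)
y = 1.378 / 1.848
y = 0.7457


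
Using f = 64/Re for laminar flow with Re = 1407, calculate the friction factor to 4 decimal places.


f = 64 / Re
f = 64 / 1407
f = 0.0455


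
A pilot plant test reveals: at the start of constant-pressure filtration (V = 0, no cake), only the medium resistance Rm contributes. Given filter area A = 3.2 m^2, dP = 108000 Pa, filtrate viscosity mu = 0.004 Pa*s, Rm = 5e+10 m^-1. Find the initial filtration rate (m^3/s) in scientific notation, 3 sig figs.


rate = A * dP / (mu * Rm)
rate = 3.2 * 108000 / (0.004 * 5e+10)
rate = 345600.0 / 2.000e+08
rate = 1.73e-03 m^3/s


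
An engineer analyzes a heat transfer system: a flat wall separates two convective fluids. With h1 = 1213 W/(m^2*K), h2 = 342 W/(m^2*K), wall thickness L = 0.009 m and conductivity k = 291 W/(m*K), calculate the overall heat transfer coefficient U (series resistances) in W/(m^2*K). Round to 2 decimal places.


1/U = 1/h1 + L/k + 1/h2
1/U = 1/1213 + 0.009/291 + 1/342
1/U = 0.0008244023 + 3.09278e-05 + 0.0029239766
1/U = 0.0037793067
U = 264.60 W/(m^2*K)


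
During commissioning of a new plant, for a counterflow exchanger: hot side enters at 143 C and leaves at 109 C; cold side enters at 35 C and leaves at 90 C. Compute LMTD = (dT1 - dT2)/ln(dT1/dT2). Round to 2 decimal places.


dT1 = Th_in - Tc_out = 143 - 90 = 53
dT2 = Th_out - Tc_in = 109 - 35 = 74
LMTD = (dT1 - dT2) / ln(dT1/dT2)
LMTD = (53 - 74) / ln(53/74)
LMTD = 62.92 K


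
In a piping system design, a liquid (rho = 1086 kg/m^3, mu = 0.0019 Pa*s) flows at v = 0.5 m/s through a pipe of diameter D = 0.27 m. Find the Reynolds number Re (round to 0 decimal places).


Re = rho * v * D / mu
Re = 1086 * 0.5 * 0.27 / 0.0019
Re = 146.61 / 0.0019
Re = 77163


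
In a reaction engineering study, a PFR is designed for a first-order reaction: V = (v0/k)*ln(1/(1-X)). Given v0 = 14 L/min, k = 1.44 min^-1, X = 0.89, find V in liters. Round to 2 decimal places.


V = (v0/k) * ln(1/(1-X))
V = (14/1.44) * ln(1/(1-0.89))
V = 9.722222 * ln(9.090909)
V = 9.722222 * 2.207275
V = 21.46 L


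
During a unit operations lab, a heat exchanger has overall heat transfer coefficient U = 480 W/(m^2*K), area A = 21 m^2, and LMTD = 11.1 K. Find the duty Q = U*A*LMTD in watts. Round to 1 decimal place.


Q = U * A * LMTD
Q = 480 * 21 * 11.1
Q = 111888.0 W


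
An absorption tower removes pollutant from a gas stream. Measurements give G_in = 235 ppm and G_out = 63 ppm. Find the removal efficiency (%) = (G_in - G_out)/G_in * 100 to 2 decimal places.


Efficiency = (G_in - G_out) / G_in * 100%
Efficiency = (235 - 63) / 235 * 100
Efficiency = 172 / 235 * 100
Efficiency = 73.19%


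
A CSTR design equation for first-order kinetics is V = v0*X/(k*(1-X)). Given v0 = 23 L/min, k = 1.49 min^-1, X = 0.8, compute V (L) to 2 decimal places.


V = v0 * X / (k * (1 - X))
V = 23 * 0.8 / (1.49 * (1 - 0.8))
V = 18.4 / (1.49 * 0.2)
V = 18.4 / 0.298
V = 61.74 L


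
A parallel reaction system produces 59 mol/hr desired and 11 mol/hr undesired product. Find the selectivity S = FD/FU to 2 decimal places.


S = desired product rate / undesired product rate
S = 59 / 11
S = 5.36


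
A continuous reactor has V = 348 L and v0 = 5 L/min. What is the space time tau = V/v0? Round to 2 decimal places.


tau = V / v0
tau = 348 / 5
tau = 69.60 min


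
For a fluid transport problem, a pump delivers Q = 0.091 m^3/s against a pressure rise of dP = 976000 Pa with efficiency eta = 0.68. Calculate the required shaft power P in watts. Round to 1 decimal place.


P = Q * dP / eta
P = 0.091 * 976000 / 0.68
P = 88816.0 / 0.68
P = 130611.8 W


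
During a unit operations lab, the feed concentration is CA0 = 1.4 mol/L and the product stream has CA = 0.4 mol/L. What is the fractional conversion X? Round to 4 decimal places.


X = (CA0 - CA) / CA0
X = (1.4 - 0.4) / 1.4
X = 1.0 / 1.4
X = 0.7143


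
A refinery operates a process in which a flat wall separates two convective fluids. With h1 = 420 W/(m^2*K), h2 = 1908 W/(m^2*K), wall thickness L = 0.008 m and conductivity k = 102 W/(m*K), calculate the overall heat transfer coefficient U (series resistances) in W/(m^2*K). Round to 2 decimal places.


1/U = 1/h1 + L/k + 1/h2
1/U = 1/420 + 0.008/102 + 1/1908
1/U = 0.0023809524 + 7.84314e-05 + 0.000524109
1/U = 0.0029834928
U = 335.18 W/(m^2*K)


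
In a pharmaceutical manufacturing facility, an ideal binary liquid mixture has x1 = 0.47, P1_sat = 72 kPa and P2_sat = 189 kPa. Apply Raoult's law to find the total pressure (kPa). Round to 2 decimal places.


P = x1*P1_sat + x2*P2_sat
x2 = 1 - x1 = 1 - 0.47 = 0.53
P = 0.47*72 + 0.53*189
P = 33.84 + 100.17
P = 134.01 kPa


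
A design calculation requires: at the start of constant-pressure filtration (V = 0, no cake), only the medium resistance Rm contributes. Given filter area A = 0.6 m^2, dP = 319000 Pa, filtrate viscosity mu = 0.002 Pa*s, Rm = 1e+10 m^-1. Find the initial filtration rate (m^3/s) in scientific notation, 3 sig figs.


rate = A * dP / (mu * Rm)
rate = 0.6 * 319000 / (0.002 * 1e+10)
rate = 191400.0 / 2.000e+07
rate = 9.57e-03 m^3/s


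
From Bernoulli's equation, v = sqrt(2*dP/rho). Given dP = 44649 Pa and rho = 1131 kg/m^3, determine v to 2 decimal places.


v = sqrt(2*dP/rho)
v = sqrt(2*44649/1131)
v = sqrt(78.954907)
v = 8.89 m/s


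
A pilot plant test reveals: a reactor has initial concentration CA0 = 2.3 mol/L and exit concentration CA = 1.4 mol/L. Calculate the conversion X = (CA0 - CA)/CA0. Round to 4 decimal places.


X = (CA0 - CA) / CA0
X = (2.3 - 1.4) / 2.3
X = 0.9 / 2.3
X = 0.3913


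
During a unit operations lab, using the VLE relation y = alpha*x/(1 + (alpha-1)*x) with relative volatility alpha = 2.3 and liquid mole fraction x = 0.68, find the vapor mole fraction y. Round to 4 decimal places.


y = alpha*x / (1 + (alpha-1)*x)
y = 2.3*0.68 / (1 + (2.3-1)*0.68)
y = 1.564 / (1 + 0.884)
y = 1.564 / 1.884
y = 0.8301


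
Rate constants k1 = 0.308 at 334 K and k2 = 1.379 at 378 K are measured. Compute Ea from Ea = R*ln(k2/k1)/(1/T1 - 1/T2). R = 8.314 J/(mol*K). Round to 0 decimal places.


Ea = R * ln(k2/k1) / (1/T1 - 1/T2)
ln(k2/k1) = ln(1.379/0.308) = 1.4990141
1/T1 - 1/T2 = 1/334 - 1/378 = 0.000348509331
Ea = 8.314 * 1.4990141 / 0.000348509331
Ea = 35760 J/mol


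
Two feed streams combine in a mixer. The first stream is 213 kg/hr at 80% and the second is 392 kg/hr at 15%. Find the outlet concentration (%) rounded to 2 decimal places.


Mass balance on solute: F1*x1 + F2*x2 = F3*x3
F3 = F1 + F2 = 213 + 392 = 605 kg/hr
x3 = (F1*x1 + F2*x2)/F3
x3 = (213*0.8 + 392*0.15) / 605
x3 = 37.88%


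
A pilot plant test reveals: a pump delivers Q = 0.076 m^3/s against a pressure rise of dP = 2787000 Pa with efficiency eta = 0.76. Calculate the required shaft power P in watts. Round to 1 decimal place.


P = Q * dP / eta
P = 0.076 * 2787000 / 0.76
P = 211812.0 / 0.76
P = 278700.0 W


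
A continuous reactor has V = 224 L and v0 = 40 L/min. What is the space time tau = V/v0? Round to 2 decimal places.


tau = V / v0
tau = 224 / 40
tau = 5.60 min


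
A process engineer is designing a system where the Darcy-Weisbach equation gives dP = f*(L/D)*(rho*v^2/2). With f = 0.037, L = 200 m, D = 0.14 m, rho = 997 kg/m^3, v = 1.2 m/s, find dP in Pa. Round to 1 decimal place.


dP = f * (L/D) * (rho*v^2/2)
dP = 0.037 * (200/0.14) * (997*1.2^2/2)
L/D = 1428.57142857
rho*v^2/2 = 997*1.44/2 = 717.84
dP = 0.037 * 1428.57142857 * 717.84
dP = 37943.0 Pa


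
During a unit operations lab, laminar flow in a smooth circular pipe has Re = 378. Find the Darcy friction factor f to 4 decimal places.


f = 64 / Re
f = 64 / 378
f = 0.1693


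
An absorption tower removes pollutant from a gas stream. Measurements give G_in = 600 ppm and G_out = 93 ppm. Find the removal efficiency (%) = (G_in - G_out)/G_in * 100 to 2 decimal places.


Efficiency = (G_in - G_out) / G_in * 100%
Efficiency = (600 - 93) / 600 * 100
Efficiency = 507 / 600 * 100
Efficiency = 84.50%


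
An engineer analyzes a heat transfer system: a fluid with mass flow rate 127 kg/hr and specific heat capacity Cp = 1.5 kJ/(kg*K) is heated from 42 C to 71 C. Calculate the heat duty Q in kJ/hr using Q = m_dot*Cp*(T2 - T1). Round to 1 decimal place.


Q = m_dot * Cp * (T2 - T1)
Q = 127 * 1.5 * (71 - 42)
Q = 127 * 1.5 * 29
Q = 5524.5 kJ/hr


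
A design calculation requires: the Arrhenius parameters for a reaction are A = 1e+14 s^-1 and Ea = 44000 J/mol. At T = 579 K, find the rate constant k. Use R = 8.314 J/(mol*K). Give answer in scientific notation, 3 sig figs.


k = A * exp(-Ea/(R*T))
k = 1e+14 * exp(-44000 / (8.314 * 579))
k = 1e+14 * exp(-9.140377)
k = 1.07e+10


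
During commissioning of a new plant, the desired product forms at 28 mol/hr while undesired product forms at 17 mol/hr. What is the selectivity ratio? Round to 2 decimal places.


S = desired product rate / undesired product rate
S = 28 / 17
S = 1.65


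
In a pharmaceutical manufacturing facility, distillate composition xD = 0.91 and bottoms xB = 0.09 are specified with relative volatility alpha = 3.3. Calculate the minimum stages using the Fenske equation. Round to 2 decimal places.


N_min = ln((xD*(1-xB))/(xB*(1-xD))) / ln(alpha)
Numerator inside ln: 0.8281 / 0.0081 = 102.234568
ln(102.234568) = 4.62727
ln(alpha) = ln(3.3) = 1.193922
N_min = 4.62727 / 1.193922 = 3.88


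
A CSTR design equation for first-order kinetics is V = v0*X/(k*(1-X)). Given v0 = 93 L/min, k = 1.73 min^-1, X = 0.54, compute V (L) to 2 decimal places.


V = v0 * X / (k * (1 - X))
V = 93 * 0.54 / (1.73 * (1 - 0.54))
V = 50.22 / (1.73 * 0.46)
V = 50.22 / 0.7958
V = 63.11 L


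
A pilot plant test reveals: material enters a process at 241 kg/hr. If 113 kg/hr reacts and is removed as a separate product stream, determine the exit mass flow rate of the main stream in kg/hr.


Steady-state mass balance on the main outlet: F_out = F_in - F_removed
F_out = 241 - 113
F_out = 128 kg/hr


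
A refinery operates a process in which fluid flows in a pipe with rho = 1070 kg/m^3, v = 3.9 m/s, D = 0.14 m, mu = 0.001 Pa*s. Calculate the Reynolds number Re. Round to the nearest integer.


Re = rho * v * D / mu
Re = 1070 * 3.9 * 0.14 / 0.001
Re = 584.22 / 0.001
Re = 584220


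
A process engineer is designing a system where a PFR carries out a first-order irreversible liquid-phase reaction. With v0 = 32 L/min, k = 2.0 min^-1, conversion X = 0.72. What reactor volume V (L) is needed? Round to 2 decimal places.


V = (v0/k) * ln(1/(1-X))
V = (32/2.0) * ln(1/(1-0.72))
V = 16.0 * ln(3.571429)
V = 16.0 * 1.272966
V = 20.37 L


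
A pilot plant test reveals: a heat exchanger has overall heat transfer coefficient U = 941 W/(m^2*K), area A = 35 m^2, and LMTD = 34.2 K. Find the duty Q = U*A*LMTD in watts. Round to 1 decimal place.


Q = U * A * LMTD
Q = 941 * 35 * 34.2
Q = 1126377.0 W


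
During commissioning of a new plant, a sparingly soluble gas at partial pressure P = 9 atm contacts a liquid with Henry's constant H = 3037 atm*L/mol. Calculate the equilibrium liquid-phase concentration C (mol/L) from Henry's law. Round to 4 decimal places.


C = P / H
C = 9 / 3037
C = 0.0030 mol/L


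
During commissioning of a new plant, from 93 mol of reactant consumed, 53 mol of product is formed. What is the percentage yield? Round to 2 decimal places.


Yield = (moles product / moles consumed) * 100%
Yield = (53 / 93) * 100
Yield = 0.5699 * 100
Yield = 56.99%


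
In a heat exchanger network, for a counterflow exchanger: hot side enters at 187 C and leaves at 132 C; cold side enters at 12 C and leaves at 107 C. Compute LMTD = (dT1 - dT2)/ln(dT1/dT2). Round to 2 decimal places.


dT1 = Th_in - Tc_out = 187 - 107 = 80
dT2 = Th_out - Tc_in = 132 - 12 = 120
LMTD = (dT1 - dT2) / ln(dT1/dT2)
LMTD = (80 - 120) / ln(80/120)
LMTD = 98.65 K


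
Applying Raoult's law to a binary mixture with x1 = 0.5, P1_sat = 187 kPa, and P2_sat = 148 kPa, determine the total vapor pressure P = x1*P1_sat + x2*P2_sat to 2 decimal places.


P = x1*P1_sat + x2*P2_sat
x2 = 1 - x1 = 1 - 0.5 = 0.5
P = 0.5*187 + 0.5*148
P = 93.5 + 74.0
P = 167.50 kPa


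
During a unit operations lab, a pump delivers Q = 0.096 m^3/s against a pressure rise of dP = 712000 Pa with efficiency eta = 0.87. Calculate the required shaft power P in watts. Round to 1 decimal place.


P = Q * dP / eta
P = 0.096 * 712000 / 0.87
P = 68352.0 / 0.87
P = 78565.5 W


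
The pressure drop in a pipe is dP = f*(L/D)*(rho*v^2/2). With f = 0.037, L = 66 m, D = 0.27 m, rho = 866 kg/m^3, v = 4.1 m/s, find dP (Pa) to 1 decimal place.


dP = f * (L/D) * (rho*v^2/2)
dP = 0.037 * (66/0.27) * (866*4.1^2/2)
L/D = 244.44444444
rho*v^2/2 = 866*16.81/2 = 7278.73
dP = 0.037 * 244.44444444 * 7278.73
dP = 65832.1 Pa


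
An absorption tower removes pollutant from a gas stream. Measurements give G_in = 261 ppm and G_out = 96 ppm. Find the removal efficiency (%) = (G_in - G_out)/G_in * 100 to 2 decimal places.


Efficiency = (G_in - G_out) / G_in * 100%
Efficiency = (261 - 96) / 261 * 100
Efficiency = 165 / 261 * 100
Efficiency = 63.22%


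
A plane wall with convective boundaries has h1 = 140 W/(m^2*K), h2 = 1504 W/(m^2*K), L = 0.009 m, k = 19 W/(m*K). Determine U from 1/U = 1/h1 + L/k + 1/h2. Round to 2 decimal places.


1/U = 1/h1 + L/k + 1/h2
1/U = 1/140 + 0.009/19 + 1/1504
1/U = 0.0071428571 + 0.0004736842 + 0.0006648936
1/U = 0.0082814349
U = 120.75 W/(m^2*K)


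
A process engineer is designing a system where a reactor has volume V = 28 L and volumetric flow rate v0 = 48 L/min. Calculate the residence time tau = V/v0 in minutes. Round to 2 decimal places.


tau = V / v0
tau = 28 / 48
tau = 0.58 min


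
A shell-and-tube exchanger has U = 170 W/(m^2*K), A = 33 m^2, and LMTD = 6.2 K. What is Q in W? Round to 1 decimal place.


Q = U * A * LMTD
Q = 170 * 33 * 6.2
Q = 34782.0 W


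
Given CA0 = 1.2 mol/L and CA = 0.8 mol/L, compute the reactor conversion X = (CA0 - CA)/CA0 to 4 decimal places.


X = (CA0 - CA) / CA0
X = (1.2 - 0.8) / 1.2
X = 0.4 / 1.2
X = 0.3333


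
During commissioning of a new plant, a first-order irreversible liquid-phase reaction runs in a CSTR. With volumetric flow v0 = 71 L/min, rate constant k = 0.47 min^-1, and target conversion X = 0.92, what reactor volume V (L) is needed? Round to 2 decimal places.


V = v0 * X / (k * (1 - X))
V = 71 * 0.92 / (0.47 * (1 - 0.92))
V = 65.32 / (0.47 * 0.08)
V = 65.32 / 0.0376
V = 1737.23 L


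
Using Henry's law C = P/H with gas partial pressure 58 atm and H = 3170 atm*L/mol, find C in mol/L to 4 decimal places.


C = P / H
C = 58 / 3170
C = 0.0183 mol/L


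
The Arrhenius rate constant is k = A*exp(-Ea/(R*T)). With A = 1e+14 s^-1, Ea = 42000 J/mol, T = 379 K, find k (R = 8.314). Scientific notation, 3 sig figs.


k = A * exp(-Ea/(R*T))
k = 1e+14 * exp(-42000 / (8.314 * 379))
k = 1e+14 * exp(-13.329076)
k = 1.63e+08


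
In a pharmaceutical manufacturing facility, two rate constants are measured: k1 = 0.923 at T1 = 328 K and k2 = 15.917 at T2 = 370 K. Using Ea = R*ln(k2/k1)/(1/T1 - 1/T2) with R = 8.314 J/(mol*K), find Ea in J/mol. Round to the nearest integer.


Ea = R * ln(k2/k1) / (1/T1 - 1/T2)
ln(k2/k1) = ln(15.917/0.923) = 2.8475138
1/T1 - 1/T2 = 1/328 - 1/370 = 0.000346077785
Ea = 8.314 * 2.8475138 / 0.000346077785
Ea = 68407 J/mol


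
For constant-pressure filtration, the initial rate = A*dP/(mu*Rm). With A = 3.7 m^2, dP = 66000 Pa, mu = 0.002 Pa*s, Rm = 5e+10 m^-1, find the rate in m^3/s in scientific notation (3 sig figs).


rate = A * dP / (mu * Rm)
rate = 3.7 * 66000 / (0.002 * 5e+10)
rate = 244200.0 / 1.000e+08
rate = 2.44e-03 m^3/s


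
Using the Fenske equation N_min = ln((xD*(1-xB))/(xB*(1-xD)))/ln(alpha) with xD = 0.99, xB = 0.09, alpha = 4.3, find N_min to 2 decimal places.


N_min = ln((xD*(1-xB))/(xB*(1-xD))) / ln(alpha)
Numerator inside ln: 0.9009 / 0.0009 = 1001.0
ln(1001.0) = 6.908755
ln(alpha) = ln(4.3) = 1.458615
N_min = 6.908755 / 1.458615 = 4.74


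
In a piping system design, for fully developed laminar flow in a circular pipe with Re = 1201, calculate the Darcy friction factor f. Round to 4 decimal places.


f = 64 / Re
f = 64 / 1201
f = 0.0533


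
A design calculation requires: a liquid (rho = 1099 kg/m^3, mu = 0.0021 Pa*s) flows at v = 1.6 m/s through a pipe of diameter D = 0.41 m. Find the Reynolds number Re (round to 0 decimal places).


Re = rho * v * D / mu
Re = 1099 * 1.6 * 0.41 / 0.0021
Re = 720.944 / 0.0021
Re = 343307


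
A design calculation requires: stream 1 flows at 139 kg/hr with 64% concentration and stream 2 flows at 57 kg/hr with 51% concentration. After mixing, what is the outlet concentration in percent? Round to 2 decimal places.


Mass balance on solute: F1*x1 + F2*x2 = F3*x3
F3 = F1 + F2 = 139 + 57 = 196 kg/hr
x3 = (F1*x1 + F2*x2)/F3
x3 = (139*0.64 + 57*0.51) / 196
x3 = 60.22%


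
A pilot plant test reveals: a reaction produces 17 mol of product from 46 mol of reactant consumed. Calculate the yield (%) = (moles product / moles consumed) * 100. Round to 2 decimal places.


Yield = (moles product / moles consumed) * 100%
Yield = (17 / 46) * 100
Yield = 0.3696 * 100
Yield = 36.96%


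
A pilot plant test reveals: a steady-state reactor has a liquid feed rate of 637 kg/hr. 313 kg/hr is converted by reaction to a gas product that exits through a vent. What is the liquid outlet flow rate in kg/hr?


Steady-state mass balance on the main outlet: F_out = F_in - F_removed
F_out = 637 - 313
F_out = 324 kg/hr


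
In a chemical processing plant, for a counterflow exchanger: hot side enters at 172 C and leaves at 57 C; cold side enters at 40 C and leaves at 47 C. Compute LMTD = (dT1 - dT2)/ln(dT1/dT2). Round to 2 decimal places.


dT1 = Th_in - Tc_out = 172 - 47 = 125
dT2 = Th_out - Tc_in = 57 - 40 = 17
LMTD = (dT1 - dT2) / ln(dT1/dT2)
LMTD = (125 - 17) / ln(125/17)
LMTD = 54.13 K


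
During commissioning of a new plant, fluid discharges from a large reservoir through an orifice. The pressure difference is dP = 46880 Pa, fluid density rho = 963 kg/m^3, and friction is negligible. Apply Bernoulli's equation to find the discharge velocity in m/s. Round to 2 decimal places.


v = sqrt(2*dP/rho)
v = sqrt(2*46880/963)
v = sqrt(97.362409)
v = 9.87 m/s


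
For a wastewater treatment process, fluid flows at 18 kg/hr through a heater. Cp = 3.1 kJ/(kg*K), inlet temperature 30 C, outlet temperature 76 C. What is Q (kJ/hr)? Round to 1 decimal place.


Q = m_dot * Cp * (T2 - T1)
Q = 18 * 3.1 * (76 - 30)
Q = 18 * 3.1 * 46
Q = 2566.8 kJ/hr


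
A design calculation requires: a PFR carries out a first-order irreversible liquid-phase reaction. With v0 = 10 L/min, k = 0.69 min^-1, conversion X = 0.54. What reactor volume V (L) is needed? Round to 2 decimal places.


V = (v0/k) * ln(1/(1-X))
V = (10/0.69) * ln(1/(1-0.54))
V = 14.492754 * ln(2.173913)
V = 14.492754 * 0.776529
V = 11.25 L


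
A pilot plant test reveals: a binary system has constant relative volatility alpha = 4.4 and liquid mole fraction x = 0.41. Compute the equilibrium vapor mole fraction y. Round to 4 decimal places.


y = alpha*x / (1 + (alpha-1)*x)
y = 4.4*0.41 / (1 + (4.4-1)*0.41)
y = 1.804 / (1 + 1.394)
y = 1.804 / 2.394
y = 0.7536


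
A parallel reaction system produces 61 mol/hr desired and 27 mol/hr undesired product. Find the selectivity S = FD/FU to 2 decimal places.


S = desired product rate / undesired product rate
S = 61 / 27
S = 2.26


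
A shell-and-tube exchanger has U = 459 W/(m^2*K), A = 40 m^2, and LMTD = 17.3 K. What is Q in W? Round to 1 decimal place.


Q = U * A * LMTD
Q = 459 * 40 * 17.3
Q = 317628.0 W


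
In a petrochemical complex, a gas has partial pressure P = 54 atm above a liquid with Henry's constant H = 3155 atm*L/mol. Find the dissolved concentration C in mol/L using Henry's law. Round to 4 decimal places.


C = P / H
C = 54 / 3155
C = 0.0171 mol/L


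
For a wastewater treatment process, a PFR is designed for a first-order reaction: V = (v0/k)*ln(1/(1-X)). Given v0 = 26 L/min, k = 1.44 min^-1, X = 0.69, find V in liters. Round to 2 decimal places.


V = (v0/k) * ln(1/(1-X))
V = (26/1.44) * ln(1/(1-0.69))
V = 18.055556 * ln(3.225806)
V = 18.055556 * 1.171183
V = 21.15 L


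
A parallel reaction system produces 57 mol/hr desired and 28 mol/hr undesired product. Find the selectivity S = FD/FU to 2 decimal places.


S = desired product rate / undesired product rate
S = 57 / 28
S = 2.04


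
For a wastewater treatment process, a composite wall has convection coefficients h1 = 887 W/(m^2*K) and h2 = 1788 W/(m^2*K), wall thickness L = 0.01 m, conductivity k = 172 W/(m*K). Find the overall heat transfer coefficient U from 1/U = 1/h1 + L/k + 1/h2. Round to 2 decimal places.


1/U = 1/h1 + L/k + 1/h2
1/U = 1/887 + 0.01/172 + 1/1788
1/U = 0.0011273957 + 5.81395e-05 + 0.0005592841
1/U = 0.0017448193
U = 573.13 W/(m^2*K)


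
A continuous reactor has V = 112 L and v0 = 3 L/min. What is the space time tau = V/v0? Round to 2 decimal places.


tau = V / v0
tau = 112 / 3
tau = 37.33 min


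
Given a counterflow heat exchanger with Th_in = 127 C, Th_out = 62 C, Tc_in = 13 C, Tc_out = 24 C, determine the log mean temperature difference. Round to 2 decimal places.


dT1 = Th_in - Tc_out = 127 - 24 = 103
dT2 = Th_out - Tc_in = 62 - 13 = 49
LMTD = (dT1 - dT2) / ln(dT1/dT2)
LMTD = (103 - 49) / ln(103/49)
LMTD = 72.69 K


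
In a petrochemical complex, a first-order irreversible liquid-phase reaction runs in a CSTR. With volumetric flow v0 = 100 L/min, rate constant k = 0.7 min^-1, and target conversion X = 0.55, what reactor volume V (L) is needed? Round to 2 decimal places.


V = v0 * X / (k * (1 - X))
V = 100 * 0.55 / (0.7 * (1 - 0.55))
V = 55.0 / (0.7 * 0.45)
V = 55.0 / 0.315
V = 174.60 L


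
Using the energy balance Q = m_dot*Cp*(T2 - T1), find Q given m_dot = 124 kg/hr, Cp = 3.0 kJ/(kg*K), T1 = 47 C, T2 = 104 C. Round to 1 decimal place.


Q = m_dot * Cp * (T2 - T1)
Q = 124 * 3.0 * (104 - 47)
Q = 124 * 3.0 * 57
Q = 21204.0 kJ/hr


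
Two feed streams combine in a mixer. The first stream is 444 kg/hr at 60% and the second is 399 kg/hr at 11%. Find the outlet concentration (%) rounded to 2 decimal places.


Mass balance on solute: F1*x1 + F2*x2 = F3*x3
F3 = F1 + F2 = 444 + 399 = 843 kg/hr
x3 = (F1*x1 + F2*x2)/F3
x3 = (444*0.6 + 399*0.11) / 843
x3 = 36.81%


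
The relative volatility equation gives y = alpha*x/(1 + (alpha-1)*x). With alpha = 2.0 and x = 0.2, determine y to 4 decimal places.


y = alpha*x / (1 + (alpha-1)*x)
y = 2.0*0.2 / (1 + (2.0-1)*0.2)
y = 0.4 / (1 + 0.2)
y = 0.4 / 1.2
y = 0.3333


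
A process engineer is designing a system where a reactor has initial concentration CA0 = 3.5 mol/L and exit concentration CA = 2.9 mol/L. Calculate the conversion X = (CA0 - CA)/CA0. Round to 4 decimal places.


X = (CA0 - CA) / CA0
X = (3.5 - 2.9) / 3.5
X = 0.6 / 3.5
X = 0.1714


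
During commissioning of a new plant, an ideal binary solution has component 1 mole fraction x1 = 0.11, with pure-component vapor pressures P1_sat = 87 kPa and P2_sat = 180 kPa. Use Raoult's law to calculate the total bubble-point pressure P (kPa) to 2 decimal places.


P = x1*P1_sat + x2*P2_sat
x2 = 1 - x1 = 1 - 0.11 = 0.89
P = 0.11*87 + 0.89*180
P = 9.57 + 160.2
P = 169.77 kPa


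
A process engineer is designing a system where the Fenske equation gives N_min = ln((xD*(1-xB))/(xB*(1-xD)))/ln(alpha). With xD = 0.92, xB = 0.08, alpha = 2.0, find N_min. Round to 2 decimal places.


N_min = ln((xD*(1-xB))/(xB*(1-xD))) / ln(alpha)
Numerator inside ln: 0.8464 / 0.0064 = 132.25
ln(132.25) = 4.884694
ln(alpha) = ln(2.0) = 0.693147
N_min = 4.884694 / 0.693147 = 7.05


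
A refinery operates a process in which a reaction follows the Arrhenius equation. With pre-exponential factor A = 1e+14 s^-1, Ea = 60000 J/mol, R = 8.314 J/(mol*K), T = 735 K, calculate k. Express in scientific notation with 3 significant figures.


k = A * exp(-Ea/(R*T))
k = 1e+14 * exp(-60000 / (8.314 * 735))
k = 1e+14 * exp(-9.818698)
k = 5.44e+09


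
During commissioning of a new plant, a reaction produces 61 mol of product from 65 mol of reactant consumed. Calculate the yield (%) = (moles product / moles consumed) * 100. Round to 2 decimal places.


Yield = (moles product / moles consumed) * 100%
Yield = (61 / 65) * 100
Yield = 0.9385 * 100
Yield = 93.85%


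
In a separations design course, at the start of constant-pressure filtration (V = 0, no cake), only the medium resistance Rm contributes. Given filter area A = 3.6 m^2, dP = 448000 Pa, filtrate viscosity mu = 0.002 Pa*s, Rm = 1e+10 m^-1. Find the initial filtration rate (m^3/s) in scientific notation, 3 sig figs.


rate = A * dP / (mu * Rm)
rate = 3.6 * 448000 / (0.002 * 1e+10)
rate = 1612800.0 / 2.000e+07
rate = 8.06e-02 m^3/s


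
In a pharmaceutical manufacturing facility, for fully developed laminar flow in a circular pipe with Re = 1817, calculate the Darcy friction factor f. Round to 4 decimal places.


f = 64 / Re
f = 64 / 1817
f = 0.0352


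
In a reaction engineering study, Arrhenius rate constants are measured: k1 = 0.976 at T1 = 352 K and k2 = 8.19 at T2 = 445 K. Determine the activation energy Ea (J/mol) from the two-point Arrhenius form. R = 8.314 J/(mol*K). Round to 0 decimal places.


Ea = R * ln(k2/k1) / (1/T1 - 1/T2)
ln(k2/k1) = ln(8.19/0.976) = 2.1272066
1/T1 - 1/T2 = 1/352 - 1/445 = 0.00059371808
Ea = 8.314 * 2.1272066 / 0.00059371808
Ea = 29788 J/mol


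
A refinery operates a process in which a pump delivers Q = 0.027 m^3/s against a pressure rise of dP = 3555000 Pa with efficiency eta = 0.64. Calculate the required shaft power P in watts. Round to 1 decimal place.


P = Q * dP / eta
P = 0.027 * 3555000 / 0.64
P = 95985.0 / 0.64
P = 149976.6 W


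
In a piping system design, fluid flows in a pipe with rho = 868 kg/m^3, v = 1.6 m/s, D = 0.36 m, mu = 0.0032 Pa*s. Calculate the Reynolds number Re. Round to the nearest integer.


Re = rho * v * D / mu
Re = 868 * 1.6 * 0.36 / 0.0032
Re = 499.968 / 0.0032
Re = 156240


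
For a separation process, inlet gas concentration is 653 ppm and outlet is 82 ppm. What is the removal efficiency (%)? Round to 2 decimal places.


Efficiency = (G_in - G_out) / G_in * 100%
Efficiency = (653 - 82) / 653 * 100
Efficiency = 571 / 653 * 100
Efficiency = 87.44%


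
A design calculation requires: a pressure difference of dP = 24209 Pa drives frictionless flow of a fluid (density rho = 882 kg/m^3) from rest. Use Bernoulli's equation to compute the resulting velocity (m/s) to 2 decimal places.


v = sqrt(2*dP/rho)
v = sqrt(2*24209/882)
v = sqrt(54.895692)
v = 7.41 m/s


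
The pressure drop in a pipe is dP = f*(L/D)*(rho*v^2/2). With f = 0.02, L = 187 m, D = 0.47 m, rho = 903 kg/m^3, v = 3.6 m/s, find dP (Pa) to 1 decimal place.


dP = f * (L/D) * (rho*v^2/2)
dP = 0.02 * (187/0.47) * (903*3.6^2/2)
L/D = 397.87234043
rho*v^2/2 = 903*12.96/2 = 5851.44
dP = 0.02 * 397.87234043 * 5851.44
dP = 46562.5 Pa


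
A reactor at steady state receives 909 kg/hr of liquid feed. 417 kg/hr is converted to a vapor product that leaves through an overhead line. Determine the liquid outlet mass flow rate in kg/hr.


Steady-state mass balance on the main outlet: F_out = F_in - F_removed
F_out = 909 - 417
F_out = 492 kg/hr


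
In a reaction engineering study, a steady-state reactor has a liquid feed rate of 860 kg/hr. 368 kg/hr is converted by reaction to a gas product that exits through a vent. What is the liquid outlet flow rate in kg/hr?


Steady-state mass balance on the main outlet: F_out = F_in - F_removed
F_out = 860 - 368
F_out = 492 kg/hr


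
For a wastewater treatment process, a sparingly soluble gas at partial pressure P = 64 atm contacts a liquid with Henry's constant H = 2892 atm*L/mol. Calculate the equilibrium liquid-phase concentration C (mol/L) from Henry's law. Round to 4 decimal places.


C = P / H
C = 64 / 2892
C = 0.0221 mol/L


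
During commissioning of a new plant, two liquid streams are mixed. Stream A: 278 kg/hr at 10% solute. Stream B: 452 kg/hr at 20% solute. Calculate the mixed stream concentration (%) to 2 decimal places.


Mass balance on solute: F1*x1 + F2*x2 = F3*x3
F3 = F1 + F2 = 278 + 452 = 730 kg/hr
x3 = (F1*x1 + F2*x2)/F3
x3 = (278*0.1 + 452*0.2) / 730
x3 = 16.19%


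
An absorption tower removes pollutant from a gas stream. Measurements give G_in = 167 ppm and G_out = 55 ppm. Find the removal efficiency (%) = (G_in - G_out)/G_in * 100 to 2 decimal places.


Efficiency = (G_in - G_out) / G_in * 100%
Efficiency = (167 - 55) / 167 * 100
Efficiency = 112 / 167 * 100
Efficiency = 67.07%


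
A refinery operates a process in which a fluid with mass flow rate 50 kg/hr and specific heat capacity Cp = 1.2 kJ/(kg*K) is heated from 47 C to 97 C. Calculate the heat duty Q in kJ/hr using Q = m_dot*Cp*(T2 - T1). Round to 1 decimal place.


Q = m_dot * Cp * (T2 - T1)
Q = 50 * 1.2 * (97 - 47)
Q = 50 * 1.2 * 50
Q = 3000.0 kJ/hr


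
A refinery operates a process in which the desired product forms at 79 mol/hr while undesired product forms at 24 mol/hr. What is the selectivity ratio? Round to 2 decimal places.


S = desired product rate / undesired product rate
S = 79 / 24
S = 3.29


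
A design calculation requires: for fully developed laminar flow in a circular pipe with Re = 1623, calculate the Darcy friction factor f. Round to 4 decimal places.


f = 64 / Re
f = 64 / 1623
f = 0.0394


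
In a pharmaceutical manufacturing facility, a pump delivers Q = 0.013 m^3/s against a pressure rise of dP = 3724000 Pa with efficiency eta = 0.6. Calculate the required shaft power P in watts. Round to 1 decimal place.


P = Q * dP / eta
P = 0.013 * 3724000 / 0.6
P = 48412.0 / 0.6
P = 80686.7 W


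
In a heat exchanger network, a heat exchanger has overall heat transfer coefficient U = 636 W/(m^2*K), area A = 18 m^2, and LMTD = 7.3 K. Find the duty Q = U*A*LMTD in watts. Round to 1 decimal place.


Q = U * A * LMTD
Q = 636 * 18 * 7.3
Q = 83570.4 W


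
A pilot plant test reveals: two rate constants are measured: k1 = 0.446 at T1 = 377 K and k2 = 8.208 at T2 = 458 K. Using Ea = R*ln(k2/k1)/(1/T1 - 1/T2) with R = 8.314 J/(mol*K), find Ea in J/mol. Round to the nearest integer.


Ea = R * ln(k2/k1) / (1/T1 - 1/T2)
ln(k2/k1) = ln(8.208/0.446) = 2.9125456
1/T1 - 1/T2 = 1/377 - 1/458 = 0.00046911378
Ea = 8.314 * 2.9125456 / 0.00046911378
Ea = 51618 J/mol


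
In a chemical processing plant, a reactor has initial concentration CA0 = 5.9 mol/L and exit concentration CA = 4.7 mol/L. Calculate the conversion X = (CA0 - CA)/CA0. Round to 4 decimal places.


X = (CA0 - CA) / CA0
X = (5.9 - 4.7) / 5.9
X = 1.2 / 5.9
X = 0.2034


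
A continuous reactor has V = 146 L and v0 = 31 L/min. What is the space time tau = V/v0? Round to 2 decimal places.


tau = V / v0
tau = 146 / 31
tau = 4.71 min


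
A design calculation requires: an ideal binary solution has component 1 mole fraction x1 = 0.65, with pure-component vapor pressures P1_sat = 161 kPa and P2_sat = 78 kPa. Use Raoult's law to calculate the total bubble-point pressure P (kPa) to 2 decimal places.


P = x1*P1_sat + x2*P2_sat
x2 = 1 - x1 = 1 - 0.65 = 0.35
P = 0.65*161 + 0.35*78
P = 104.65 + 27.3
P = 131.95 kPa


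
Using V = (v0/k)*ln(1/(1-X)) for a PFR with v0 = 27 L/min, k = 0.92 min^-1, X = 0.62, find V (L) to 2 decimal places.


V = (v0/k) * ln(1/(1-X))
V = (27/0.92) * ln(1/(1-0.62))
V = 29.347826 * ln(2.631579)
V = 29.347826 * 0.967584
V = 28.40 L


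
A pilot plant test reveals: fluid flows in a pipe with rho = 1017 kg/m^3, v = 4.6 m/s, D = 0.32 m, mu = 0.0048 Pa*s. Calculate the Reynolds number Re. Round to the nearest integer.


Re = rho * v * D / mu
Re = 1017 * 4.6 * 0.32 / 0.0048
Re = 1497.024 / 0.0048
Re = 311880


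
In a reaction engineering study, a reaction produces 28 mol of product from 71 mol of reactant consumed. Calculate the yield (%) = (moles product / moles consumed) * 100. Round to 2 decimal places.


Yield = (moles product / moles consumed) * 100%
Yield = (28 / 71) * 100
Yield = 0.3944 * 100
Yield = 39.44%


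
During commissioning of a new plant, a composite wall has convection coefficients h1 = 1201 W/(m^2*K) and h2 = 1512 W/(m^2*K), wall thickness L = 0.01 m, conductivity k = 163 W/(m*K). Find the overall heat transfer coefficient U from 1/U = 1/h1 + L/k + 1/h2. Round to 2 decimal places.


1/U = 1/h1 + L/k + 1/h2
1/U = 1/1201 + 0.01/163 + 1/1512
1/U = 0.0008326395 + 6.13497e-05 + 0.0006613757
1/U = 0.0015553649
U = 642.94 W/(m^2*K)


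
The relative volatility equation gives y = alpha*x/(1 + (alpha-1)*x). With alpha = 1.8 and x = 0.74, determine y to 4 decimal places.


y = alpha*x / (1 + (alpha-1)*x)
y = 1.8*0.74 / (1 + (1.8-1)*0.74)
y = 1.332 / (1 + 0.592)
y = 1.332 / 1.592
y = 0.8367


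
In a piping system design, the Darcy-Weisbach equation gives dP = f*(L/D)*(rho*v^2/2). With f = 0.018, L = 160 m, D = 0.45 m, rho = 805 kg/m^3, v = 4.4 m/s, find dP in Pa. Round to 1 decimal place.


dP = f * (L/D) * (rho*v^2/2)
dP = 0.018 * (160/0.45) * (805*4.4^2/2)
L/D = 355.55555556
rho*v^2/2 = 805*19.36/2 = 7792.4
dP = 0.018 * 355.55555556 * 7792.4
dP = 49871.4 Pa


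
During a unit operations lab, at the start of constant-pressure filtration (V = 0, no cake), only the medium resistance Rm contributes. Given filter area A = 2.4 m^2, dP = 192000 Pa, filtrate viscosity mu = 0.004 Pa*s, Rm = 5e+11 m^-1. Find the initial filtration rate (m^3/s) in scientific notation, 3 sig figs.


rate = A * dP / (mu * Rm)
rate = 2.4 * 192000 / (0.004 * 5e+11)
rate = 460800.0 / 2.000e+09
rate = 2.30e-04 m^3/s


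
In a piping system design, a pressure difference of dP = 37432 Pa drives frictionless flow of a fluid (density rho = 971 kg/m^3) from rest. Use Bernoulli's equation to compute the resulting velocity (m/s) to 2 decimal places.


v = sqrt(2*dP/rho)
v = sqrt(2*37432/971)
v = sqrt(77.099897)
v = 8.78 m/s


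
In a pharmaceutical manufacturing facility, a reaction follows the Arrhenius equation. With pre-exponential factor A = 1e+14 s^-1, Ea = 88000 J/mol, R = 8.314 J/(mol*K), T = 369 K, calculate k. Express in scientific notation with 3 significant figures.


k = A * exp(-Ea/(R*T))
k = 1e+14 * exp(-88000 / (8.314 * 369))
k = 1e+14 * exp(-28.684434)
k = 3.49e+01


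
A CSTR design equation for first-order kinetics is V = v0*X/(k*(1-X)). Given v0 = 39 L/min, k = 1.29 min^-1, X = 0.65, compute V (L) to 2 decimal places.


V = v0 * X / (k * (1 - X))
V = 39 * 0.65 / (1.29 * (1 - 0.65))
V = 25.35 / (1.29 * 0.35)
V = 25.35 / 0.4515
V = 56.15 L


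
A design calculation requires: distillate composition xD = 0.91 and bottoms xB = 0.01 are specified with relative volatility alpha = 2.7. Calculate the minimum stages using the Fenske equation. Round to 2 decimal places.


N_min = ln((xD*(1-xB))/(xB*(1-xD))) / ln(alpha)
Numerator inside ln: 0.9009 / 0.0009 = 1001.0
ln(1001.0) = 6.908755
ln(alpha) = ln(2.7) = 0.993252
N_min = 6.908755 / 0.993252 = 6.96


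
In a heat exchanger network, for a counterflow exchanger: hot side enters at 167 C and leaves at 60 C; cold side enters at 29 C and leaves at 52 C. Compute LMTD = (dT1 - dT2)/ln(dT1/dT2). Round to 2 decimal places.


dT1 = Th_in - Tc_out = 167 - 52 = 115
dT2 = Th_out - Tc_in = 60 - 29 = 31
LMTD = (dT1 - dT2) / ln(dT1/dT2)
LMTD = (115 - 31) / ln(115/31)
LMTD = 64.08 K


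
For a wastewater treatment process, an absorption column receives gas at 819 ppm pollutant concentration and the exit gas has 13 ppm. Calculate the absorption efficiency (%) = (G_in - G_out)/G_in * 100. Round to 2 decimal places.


Efficiency = (G_in - G_out) / G_in * 100%
Efficiency = (819 - 13) / 819 * 100
Efficiency = 806 / 819 * 100
Efficiency = 98.41%


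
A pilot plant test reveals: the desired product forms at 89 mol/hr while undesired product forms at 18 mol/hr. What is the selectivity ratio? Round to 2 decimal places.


S = desired product rate / undesired product rate
S = 89 / 18
S = 4.94


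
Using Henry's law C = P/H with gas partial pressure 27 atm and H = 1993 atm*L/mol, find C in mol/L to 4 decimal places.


C = P / H
C = 27 / 1993
C = 0.0135 mol/L


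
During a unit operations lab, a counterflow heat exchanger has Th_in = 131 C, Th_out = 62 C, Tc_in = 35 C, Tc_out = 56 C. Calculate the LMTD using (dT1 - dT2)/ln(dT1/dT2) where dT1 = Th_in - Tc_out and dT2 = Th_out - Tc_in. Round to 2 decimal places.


dT1 = Th_in - Tc_out = 131 - 56 = 75
dT2 = Th_out - Tc_in = 62 - 35 = 27
LMTD = (dT1 - dT2) / ln(dT1/dT2)
LMTD = (75 - 27) / ln(75/27)
LMTD = 46.98 K


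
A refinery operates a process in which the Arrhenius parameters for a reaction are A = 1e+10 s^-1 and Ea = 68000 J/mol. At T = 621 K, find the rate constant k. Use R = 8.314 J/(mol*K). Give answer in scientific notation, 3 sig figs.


k = A * exp(-Ea/(R*T))
k = 1e+10 * exp(-68000 / (8.314 * 621))
k = 1e+10 * exp(-13.170653)
k = 1.91e+04


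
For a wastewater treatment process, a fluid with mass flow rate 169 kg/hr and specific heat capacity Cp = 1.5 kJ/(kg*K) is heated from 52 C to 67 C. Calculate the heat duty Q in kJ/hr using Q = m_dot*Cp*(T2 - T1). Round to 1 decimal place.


Q = m_dot * Cp * (T2 - T1)
Q = 169 * 1.5 * (67 - 52)
Q = 169 * 1.5 * 15
Q = 3802.5 kJ/hr


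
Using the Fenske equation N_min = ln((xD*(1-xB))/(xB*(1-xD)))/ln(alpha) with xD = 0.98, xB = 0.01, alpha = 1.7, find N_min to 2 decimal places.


N_min = ln((xD*(1-xB))/(xB*(1-xD))) / ln(alpha)
Numerator inside ln: 0.9702 / 0.0002 = 4851.0
ln(4851.0) = 8.48694
ln(alpha) = ln(1.7) = 0.530628
N_min = 8.48694 / 0.530628 = 15.99


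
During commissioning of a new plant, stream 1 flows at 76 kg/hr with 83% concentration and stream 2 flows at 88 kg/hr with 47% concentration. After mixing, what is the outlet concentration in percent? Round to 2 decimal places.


Mass balance on solute: F1*x1 + F2*x2 = F3*x3
F3 = F1 + F2 = 76 + 88 = 164 kg/hr
x3 = (F1*x1 + F2*x2)/F3
x3 = (76*0.83 + 88*0.47) / 164
x3 = 63.68%


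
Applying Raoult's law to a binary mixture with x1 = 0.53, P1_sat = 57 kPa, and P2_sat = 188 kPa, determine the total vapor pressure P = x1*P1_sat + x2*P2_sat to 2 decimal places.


P = x1*P1_sat + x2*P2_sat
x2 = 1 - x1 = 1 - 0.53 = 0.47
P = 0.53*57 + 0.47*188
P = 30.21 + 88.36
P = 118.57 kPa


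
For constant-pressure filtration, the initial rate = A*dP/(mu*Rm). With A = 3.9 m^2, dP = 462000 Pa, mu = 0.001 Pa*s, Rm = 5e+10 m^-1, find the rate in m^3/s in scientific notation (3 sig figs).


rate = A * dP / (mu * Rm)
rate = 3.9 * 462000 / (0.001 * 5e+10)
rate = 1801800.0 / 5.000e+07
rate = 3.60e-02 m^3/s


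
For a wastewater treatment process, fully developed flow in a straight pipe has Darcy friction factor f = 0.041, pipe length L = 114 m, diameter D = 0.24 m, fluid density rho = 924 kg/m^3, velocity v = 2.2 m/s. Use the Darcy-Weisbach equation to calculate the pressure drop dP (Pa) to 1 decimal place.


dP = f * (L/D) * (rho*v^2/2)
dP = 0.041 * (114/0.24) * (924*2.2^2/2)
L/D = 475.0
rho*v^2/2 = 924*4.84/2 = 2236.08
dP = 0.041 * 475.0 * 2236.08
dP = 43547.7 Pa


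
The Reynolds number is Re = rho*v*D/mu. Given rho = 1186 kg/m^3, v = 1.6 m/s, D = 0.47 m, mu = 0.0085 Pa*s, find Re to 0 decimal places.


Re = rho * v * D / mu
Re = 1186 * 1.6 * 0.47 / 0.0085
Re = 891.872 / 0.0085
Re = 104926


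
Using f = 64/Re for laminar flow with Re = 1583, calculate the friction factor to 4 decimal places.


f = 64 / Re
f = 64 / 1583
f = 0.0404
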